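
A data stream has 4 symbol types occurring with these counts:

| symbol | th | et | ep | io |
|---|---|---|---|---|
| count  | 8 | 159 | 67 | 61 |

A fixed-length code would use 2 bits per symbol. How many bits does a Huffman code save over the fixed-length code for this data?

90

Fixed-length: 2 bits × 295 symbols = 590 bits.
Huffman merges:
merge th(8) and io(61): 69
merge ep(67) and 69: 136
merge 136 and et(159): 295
Huffman total = 69 + 136 + 295 = 500 bits.
Saving = 590 − 500 = 90 bits.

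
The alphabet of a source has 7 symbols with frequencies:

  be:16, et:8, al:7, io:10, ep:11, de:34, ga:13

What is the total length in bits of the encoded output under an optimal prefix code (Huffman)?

262

Greedily combine the two least-frequent nodes:
al(7) + et(8) → 15
io(10) + ep(11) → 21
ga(13) + 15 → 28
be(16) + 21 → 37
28 + de(34) → 62
37 + 62 → 99
The encoded length is the sum of every internal node's weight: 15 + 21 + 28 + 37 + 62 + 99 = 262 bits.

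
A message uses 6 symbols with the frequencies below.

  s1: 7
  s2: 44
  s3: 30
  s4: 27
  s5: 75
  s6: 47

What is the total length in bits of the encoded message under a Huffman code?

558

Build the Huffman tree bottom-up:
combine s1(7), s4(27) → 34
combine s3(30), 34 → 64
combine s2(44), s6(47) → 91
combine 64, s5(75) → 139
combine 91, 139 → 230
Total encoded bits = sum of merged weights = 34 + 64 + 91 + 139 + 230 = 558.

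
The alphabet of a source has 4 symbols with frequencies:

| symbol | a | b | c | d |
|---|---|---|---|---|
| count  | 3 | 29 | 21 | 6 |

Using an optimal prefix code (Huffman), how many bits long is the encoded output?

98

Merge the two smallest weights repeatedly:
combine a(3), d(6) → 9
combine 9, c(21) → 30
combine b(29), 30 → 59
The encoded length is the sum of every internal node's weight: 9 + 30 + 59 = 98 bits.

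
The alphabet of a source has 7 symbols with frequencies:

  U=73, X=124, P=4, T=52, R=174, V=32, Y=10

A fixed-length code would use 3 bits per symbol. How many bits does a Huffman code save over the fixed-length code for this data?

Fixed-length: 3 bits × 469 symbols = 1407 bits.
Huffman merges:
P(4) + Y(10) → 14
14 + V(32) → 46
46 + T(52) → 98
U(73) + 98 → 171
X(124) + 171 → 295
R(174) + 295 → 469
Huffman total = 14 + 46 + 98 + 171 + 295 + 469 = 1093 bits.
Saving = 1407 − 1093 = 314 bits.

314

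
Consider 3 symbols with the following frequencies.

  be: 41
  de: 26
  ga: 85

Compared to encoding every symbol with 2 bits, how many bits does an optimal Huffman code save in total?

Fixed-length: 2 bits × 152 symbols = 304 bits.
Huffman merges:
merge de(26) and be(41): 67
merge 67 and ga(85): 152
Huffman total = 67 + 152 = 219 bits.
Saving = 304 − 219 = 85 bits.

85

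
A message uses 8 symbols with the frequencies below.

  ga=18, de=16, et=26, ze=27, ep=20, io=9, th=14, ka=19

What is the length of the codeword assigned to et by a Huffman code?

3

Huffman merges, smallest pair first:
io(9) + th(14) → 23
de(16) + ga(18) → 34
ka(19) + ep(20) → 39
23 + et(26) → 49
ze(27) + 34 → 61
39 + 49 → 88
61 + 88 → 149
The subtree containing et is merged 3 times, so code length = 3.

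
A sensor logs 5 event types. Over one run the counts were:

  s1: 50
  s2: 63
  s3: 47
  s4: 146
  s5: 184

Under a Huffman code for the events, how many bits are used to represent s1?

4

Repeatedly merge the two smallest:
merge s3(47) and s1(50): 97
merge s2(63) and 97: 160
merge s4(146) and 160: 306
merge s5(184) and 306: 490
The subtree containing s1 is merged 4 times, so code length = 4.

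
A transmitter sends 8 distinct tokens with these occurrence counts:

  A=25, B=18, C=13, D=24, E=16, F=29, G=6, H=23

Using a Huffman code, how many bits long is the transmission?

Greedily combine the two least-frequent nodes:
merge G(6) and C(13): 19
merge E(16) and B(18): 34
merge 19 and H(23): 42
merge D(24) and A(25): 49
merge F(29) and 34: 63
merge 42 and 49: 91
merge 63 and 91: 154
Each symbol's bit-cost is frequency × depth; summing gives 452 bits (equivalently 19 + 34 + 42 + 49 + 63 + 91 + 154).

452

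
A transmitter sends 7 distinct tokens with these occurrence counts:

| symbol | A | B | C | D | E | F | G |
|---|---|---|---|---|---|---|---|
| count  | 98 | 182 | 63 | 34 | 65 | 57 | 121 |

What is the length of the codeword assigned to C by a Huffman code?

Huffman merges, smallest pair first:
combine D(34), F(57) → 91
combine C(63), E(65) → 128
combine 91, A(98) → 189
combine G(121), 128 → 249
combine B(182), 189 → 371
combine 249, 371 → 620
C's leaf is at depth 3, giving a 3-bit codeword.

3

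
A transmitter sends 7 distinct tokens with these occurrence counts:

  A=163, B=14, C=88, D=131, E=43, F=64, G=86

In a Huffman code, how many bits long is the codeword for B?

4

Huffman merges, smallest pair first:
merge B(14) and E(43): 57
merge 57 and F(64): 121
merge G(86) and C(88): 174
merge 121 and D(131): 252
merge A(163) and 174: 337
merge 252 and 337: 589
B's leaf is at depth 4, giving a 4-bit codeword.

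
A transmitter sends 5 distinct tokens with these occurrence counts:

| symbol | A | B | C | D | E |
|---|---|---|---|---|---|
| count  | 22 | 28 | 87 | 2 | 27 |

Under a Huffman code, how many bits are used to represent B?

Huffman merges, smallest pair first:
combine D(2), A(22) → 24
combine 24, E(27) → 51
combine B(28), 51 → 79
combine 79, C(87) → 166
B's leaf is at depth 2, giving a 2-bit codeword.

2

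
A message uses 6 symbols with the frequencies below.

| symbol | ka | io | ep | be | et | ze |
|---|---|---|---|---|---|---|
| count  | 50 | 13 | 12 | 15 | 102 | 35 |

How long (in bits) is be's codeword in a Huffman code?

4

Repeatedly merge the two smallest:
ep(12) + io(13) → 25
be(15) + 25 → 40
ze(35) + 40 → 75
ka(50) + 75 → 125
et(102) + 125 → 227
The subtree containing be is merged 4 times, so code length = 4.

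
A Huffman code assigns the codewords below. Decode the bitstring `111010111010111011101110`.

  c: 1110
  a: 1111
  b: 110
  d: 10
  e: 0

cdcdccc

Read left to right; each codeword is recognised as soon as it completes (prefix code):
  1110→c | 10→d | 1110→c | 10→d | 1110→c | 1110→c | 1110→c
Decoded message: cdcdccc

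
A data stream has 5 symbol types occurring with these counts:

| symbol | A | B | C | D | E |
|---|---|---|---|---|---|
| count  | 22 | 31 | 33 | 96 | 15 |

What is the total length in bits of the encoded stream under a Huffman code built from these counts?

399

Merge the two smallest weights repeatedly:
merge E(15) and A(22): 37
merge B(31) and C(33): 64
merge 37 and 64: 101
merge D(96) and 101: 197
Total encoded bits = sum of merged weights = 37 + 64 + 101 + 197 = 399.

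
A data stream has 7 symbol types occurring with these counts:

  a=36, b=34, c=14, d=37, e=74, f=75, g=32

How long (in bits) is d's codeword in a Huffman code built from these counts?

3

Build the tree from the bottom:
merge c(14) and g(32): 46
merge b(34) and a(36): 70
merge d(37) and 46: 83
merge 70 and e(74): 144
merge f(75) and 83: 158
merge 144 and 158: 302
The subtree containing d is merged 3 times, so code length = 3.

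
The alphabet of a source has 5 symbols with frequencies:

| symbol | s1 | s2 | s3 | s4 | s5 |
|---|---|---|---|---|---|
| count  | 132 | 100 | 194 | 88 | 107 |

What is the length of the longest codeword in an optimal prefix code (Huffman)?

Merge the two lowest-weight nodes at each step:
s4(88) + s2(100) → 188
s5(107) + s1(132) → 239
188 + s3(194) → 382
239 + 382 → 621
Maximum depth reached is 3.

3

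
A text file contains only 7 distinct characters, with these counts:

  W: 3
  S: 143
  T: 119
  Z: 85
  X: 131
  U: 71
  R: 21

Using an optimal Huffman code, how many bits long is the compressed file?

1445

Merge the two smallest weights repeatedly:
combine W(3), R(21) → 24
combine 24, U(71) → 95
combine Z(85), 95 → 180
combine T(119), X(131) → 250
combine S(143), 180 → 323
combine 250, 323 → 573
Total encoded bits = sum of merged weights = 24 + 95 + 180 + 250 + 323 + 573 = 1445.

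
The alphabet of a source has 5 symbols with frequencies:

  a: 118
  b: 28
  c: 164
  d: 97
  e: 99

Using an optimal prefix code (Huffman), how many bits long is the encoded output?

Build the Huffman tree bottom-up:
combine b(28), d(97) → 125
combine e(99), a(118) → 217
combine 125, c(164) → 289
combine 217, 289 → 506
Each symbol's bit-cost is frequency × depth; summing gives 1137 bits (equivalently 125 + 217 + 289 + 506).

1137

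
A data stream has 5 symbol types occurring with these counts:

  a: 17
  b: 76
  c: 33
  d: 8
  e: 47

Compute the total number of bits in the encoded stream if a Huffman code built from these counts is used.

369

Greedily combine the two least-frequent nodes:
combine d(8), a(17) → 25
combine 25, c(33) → 58
combine e(47), 58 → 105
combine b(76), 105 → 181
Each symbol's bit-cost is frequency × depth; summing gives 369 bits (equivalently 25 + 58 + 105 + 181).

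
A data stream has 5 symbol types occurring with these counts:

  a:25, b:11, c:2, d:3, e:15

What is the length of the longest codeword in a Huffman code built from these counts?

4

Merge the two lowest-weight nodes at each step:
merge c(2) and d(3): 5
merge 5 and b(11): 16
merge e(15) and 16: 31
merge a(25) and 31: 56
The rarest symbols sit at the bottom; the longest codeword is 4 bits.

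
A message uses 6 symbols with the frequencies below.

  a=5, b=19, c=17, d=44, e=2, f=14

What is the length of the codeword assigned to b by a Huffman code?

3

Repeatedly merge the two smallest:
combine e(2), a(5) → 7
combine 7, f(14) → 21
combine c(17), b(19) → 36
combine 21, 36 → 57
combine d(44), 57 → 101
b sits 3 levels below the root, so its codeword is 3 bits.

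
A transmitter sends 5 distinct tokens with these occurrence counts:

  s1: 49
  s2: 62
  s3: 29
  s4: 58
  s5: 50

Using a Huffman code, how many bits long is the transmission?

574

Merge the two smallest weights repeatedly:
combine s3(29), s1(49) → 78
combine s5(50), s4(58) → 108
combine s2(62), 78 → 140
combine 108, 140 → 248
Total encoded bits = sum of merged weights = 78 + 108 + 140 + 248 = 574.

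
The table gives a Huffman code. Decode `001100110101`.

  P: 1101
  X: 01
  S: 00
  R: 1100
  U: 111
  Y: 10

SRPX

Read left to right; each codeword is recognised as soon as it completes (prefix code):
  00→S | 1100→R | 1101→P | 01→X
Decoded message: SRPX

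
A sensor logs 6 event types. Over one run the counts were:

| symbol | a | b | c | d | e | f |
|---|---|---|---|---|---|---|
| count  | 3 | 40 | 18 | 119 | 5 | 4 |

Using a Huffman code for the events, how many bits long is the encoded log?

308

Merge the two smallest weights repeatedly:
merge a(3) and f(4): 7
merge e(5) and 7: 12
merge 12 and c(18): 30
merge 30 and b(40): 70
merge 70 and d(119): 189
Total encoded bits = sum of merged weights = 7 + 12 + 30 + 70 + 189 = 308.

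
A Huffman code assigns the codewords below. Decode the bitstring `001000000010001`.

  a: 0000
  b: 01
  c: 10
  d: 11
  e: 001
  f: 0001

eaff

Read left to right; each codeword is recognised as soon as it completes (prefix code):
  001→e | 0000→a | 0001→f | 0001→f
Decoded message: eaff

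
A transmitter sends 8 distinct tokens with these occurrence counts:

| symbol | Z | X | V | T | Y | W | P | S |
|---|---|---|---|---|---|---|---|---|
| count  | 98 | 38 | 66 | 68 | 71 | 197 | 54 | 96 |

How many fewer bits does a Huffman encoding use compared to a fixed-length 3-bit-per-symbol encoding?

105

Fixed-length: 3 bits × 688 symbols = 2064 bits.
Huffman merges:
X(38) + P(54) → 92
V(66) + T(68) → 134
Y(71) + 92 → 163
S(96) + Z(98) → 194
134 + 163 → 297
194 + W(197) → 391
297 + 391 → 688
Huffman total = 92 + 134 + 163 + 194 + 297 + 391 + 688 = 1959 bits.
Saving = 2064 − 1959 = 105 bits.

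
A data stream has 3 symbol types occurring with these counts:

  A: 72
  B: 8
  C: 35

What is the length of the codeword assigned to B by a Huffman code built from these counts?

2

Repeatedly merge the two smallest:
combine B(8), C(35) → 43
combine 43, A(72) → 115
B sits 2 levels below the root, so its codeword is 2 bits.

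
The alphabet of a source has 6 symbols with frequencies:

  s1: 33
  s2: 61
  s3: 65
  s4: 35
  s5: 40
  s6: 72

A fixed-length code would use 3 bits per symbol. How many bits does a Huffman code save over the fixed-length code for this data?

Fixed-length: 3 bits × 306 symbols = 918 bits.
Huffman merges:
s1(33) + s4(35) → 68
s5(40) + s2(61) → 101
s3(65) + 68 → 133
s6(72) + 101 → 173
133 + 173 → 306
Huffman total = 68 + 101 + 133 + 173 + 306 = 781 bits.
Saving = 918 − 781 = 137 bits.

137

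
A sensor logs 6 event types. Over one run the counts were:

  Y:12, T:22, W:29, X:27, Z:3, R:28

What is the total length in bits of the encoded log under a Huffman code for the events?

294

Merge the two smallest weights repeatedly:
combine Z(3), Y(12) → 15
combine 15, T(22) → 37
combine X(27), R(28) → 55
combine W(29), 37 → 66
combine 55, 66 → 121
The encoded length is the sum of every internal node's weight: 15 + 37 + 55 + 66 + 121 = 294 bits.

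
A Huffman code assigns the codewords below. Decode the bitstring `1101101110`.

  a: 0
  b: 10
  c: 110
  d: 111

Read left to right; each codeword is recognised as soon as it completes (prefix code):
  110→c | 110→c | 111→d | 0→a
Decoded message: ccda

ccda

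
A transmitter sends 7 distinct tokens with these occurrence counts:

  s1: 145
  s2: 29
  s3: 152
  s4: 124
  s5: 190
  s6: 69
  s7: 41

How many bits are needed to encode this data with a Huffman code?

1972

Build the Huffman tree bottom-up:
s2(29) + s7(41) → 70
s6(69) + 70 → 139
s4(124) + 139 → 263
s1(145) + s3(152) → 297
s5(190) + 263 → 453
297 + 453 → 750
Total encoded bits = sum of merged weights = 70 + 139 + 263 + 297 + 453 + 750 = 1972.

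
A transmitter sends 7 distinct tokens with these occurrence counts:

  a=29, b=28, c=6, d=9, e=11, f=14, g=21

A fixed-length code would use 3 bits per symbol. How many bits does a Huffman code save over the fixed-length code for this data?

42

Fixed-length: 3 bits × 118 symbols = 354 bits.
Huffman merges:
combine c(6), d(9) → 15
combine e(11), f(14) → 25
combine 15, g(21) → 36
combine 25, b(28) → 53
combine a(29), 36 → 65
combine 53, 65 → 118
Huffman total = 15 + 25 + 36 + 53 + 65 + 118 = 312 bits.
Saving = 354 − 312 = 42 bits.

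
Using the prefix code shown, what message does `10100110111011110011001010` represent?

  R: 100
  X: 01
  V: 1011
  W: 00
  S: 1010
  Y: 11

SXVVYWYWS

Read left to right; each codeword is recognised as soon as it completes (prefix code):
  1010→S | 01→X | 1011→V | 1011→V | 11→Y | 00→W | 11→Y | 00→W | 1010→S
Decoded message: SXVVYWYWS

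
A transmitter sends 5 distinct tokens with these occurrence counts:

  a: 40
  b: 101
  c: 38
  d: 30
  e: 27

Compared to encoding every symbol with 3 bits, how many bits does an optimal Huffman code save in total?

Fixed-length: 3 bits × 236 symbols = 708 bits.
Huffman merges:
e(27) + d(30) → 57
c(38) + a(40) → 78
57 + 78 → 135
b(101) + 135 → 236
Huffman total = 57 + 78 + 135 + 236 = 506 bits.
Saving = 708 − 506 = 202 bits.

202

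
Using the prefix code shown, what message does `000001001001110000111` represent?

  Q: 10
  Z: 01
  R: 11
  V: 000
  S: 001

VSSSRVZR

Read left to right; each codeword is recognised as soon as it completes (prefix code):
  000→V | 001→S | 001→S | 001→S | 11→R | 000→V | 01→Z | 11→R
Decoded message: VSSSRVZR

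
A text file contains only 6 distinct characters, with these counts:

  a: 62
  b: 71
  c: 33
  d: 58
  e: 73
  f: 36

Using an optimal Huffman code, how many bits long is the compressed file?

855

Merge the two smallest weights repeatedly:
merge c(33) and f(36): 69
merge d(58) and a(62): 120
merge 69 and b(71): 140
merge e(73) and 120: 193
merge 140 and 193: 333
The encoded length is the sum of every internal node's weight: 69 + 120 + 140 + 193 + 333 = 855 bits.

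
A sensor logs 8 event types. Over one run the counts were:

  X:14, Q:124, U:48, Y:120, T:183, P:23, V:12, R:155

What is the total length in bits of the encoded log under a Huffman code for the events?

1747

Build the Huffman tree bottom-up:
merge V(12) and X(14): 26
merge P(23) and 26: 49
merge U(48) and 49: 97
merge 97 and Y(120): 217
merge Q(124) and R(155): 279
merge T(183) and 217: 400
merge 279 and 400: 679
Each symbol's bit-cost is frequency × depth; summing gives 1747 bits (equivalently 26 + 49 + 97 + 217 + 279 + 400 + 679).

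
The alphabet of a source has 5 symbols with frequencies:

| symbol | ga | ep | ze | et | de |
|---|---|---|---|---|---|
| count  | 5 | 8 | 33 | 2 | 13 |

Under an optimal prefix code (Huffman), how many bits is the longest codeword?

Merge the two lowest-weight nodes at each step:
et(2) + ga(5) → 7
7 + ep(8) → 15
de(13) + 15 → 28
28 + ze(33) → 61
Maximum depth reached is 4.

4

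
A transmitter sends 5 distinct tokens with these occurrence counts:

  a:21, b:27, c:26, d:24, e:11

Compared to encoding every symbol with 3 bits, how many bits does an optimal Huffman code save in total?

Fixed-length: 3 bits × 109 symbols = 327 bits.
Huffman merges:
e(11) + a(21) → 32
d(24) + c(26) → 50
b(27) + 32 → 59
50 + 59 → 109
Huffman total = 32 + 50 + 59 + 109 = 250 bits.
Saving = 327 − 250 = 77 bits.

77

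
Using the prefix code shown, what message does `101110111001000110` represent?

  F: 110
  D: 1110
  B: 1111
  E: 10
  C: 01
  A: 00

Read left to right; each codeword is recognised as soon as it completes (prefix code):
  10→E | 1110→D | 1110→D | 01→C | 00→A | 01→C | 10→E
Decoded message: EDDCACE

EDDCACE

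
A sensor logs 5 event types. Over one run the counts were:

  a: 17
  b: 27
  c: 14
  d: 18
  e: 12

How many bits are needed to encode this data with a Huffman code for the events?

202

Build the Huffman tree bottom-up:
e(12) + c(14) → 26
a(17) + d(18) → 35
26 + b(27) → 53
35 + 53 → 88
The encoded length is the sum of every internal node's weight: 26 + 35 + 53 + 88 = 202 bits.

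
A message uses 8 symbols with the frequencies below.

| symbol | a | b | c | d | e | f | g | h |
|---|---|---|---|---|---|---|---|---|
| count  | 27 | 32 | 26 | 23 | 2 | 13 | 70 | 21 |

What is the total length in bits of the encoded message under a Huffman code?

587

Build the Huffman tree bottom-up:
merge e(2) and f(13): 15
merge 15 and h(21): 36
merge d(23) and c(26): 49
merge a(27) and b(32): 59
merge 36 and 49: 85
merge 59 and g(70): 129
merge 85 and 129: 214
The encoded length is the sum of every internal node's weight: 15 + 36 + 49 + 59 + 85 + 129 + 214 = 587 bits.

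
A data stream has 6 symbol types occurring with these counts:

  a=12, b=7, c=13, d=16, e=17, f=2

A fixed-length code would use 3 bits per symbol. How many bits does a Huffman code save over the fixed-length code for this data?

37

Fixed-length: 3 bits × 67 symbols = 201 bits.
Huffman merges:
f(2) + b(7) → 9
9 + a(12) → 21
c(13) + d(16) → 29
e(17) + 21 → 38
29 + 38 → 67
Huffman total = 9 + 21 + 29 + 38 + 67 = 164 bits.
Saving = 201 − 164 = 37 bits.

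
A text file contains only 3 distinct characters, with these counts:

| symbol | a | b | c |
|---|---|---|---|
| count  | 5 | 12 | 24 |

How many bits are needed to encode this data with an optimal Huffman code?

Greedily combine the two least-frequent nodes:
merge a(5) and b(12): 17
merge 17 and c(24): 41
The encoded length is the sum of every internal node's weight: 17 + 41 = 58 bits.

58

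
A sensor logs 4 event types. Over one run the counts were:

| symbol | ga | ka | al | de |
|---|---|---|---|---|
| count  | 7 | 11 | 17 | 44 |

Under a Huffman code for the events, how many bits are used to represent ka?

3

Repeatedly merge the two smallest:
merge ga(7) and ka(11): 18
merge al(17) and 18: 35
merge 35 and de(44): 79
ka's leaf is at depth 3, giving a 3-bit codeword.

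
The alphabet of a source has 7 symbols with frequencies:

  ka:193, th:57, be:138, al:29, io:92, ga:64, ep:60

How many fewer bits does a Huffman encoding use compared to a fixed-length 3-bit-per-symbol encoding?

245

Fixed-length: 3 bits × 633 symbols = 1899 bits.
Huffman merges:
merge al(29) and th(57): 86
merge ep(60) and ga(64): 124
merge 86 and io(92): 178
merge 124 and be(138): 262
merge 178 and ka(193): 371
merge 262 and 371: 633
Huffman total = 86 + 124 + 178 + 262 + 371 + 633 = 1654 bits.
Saving = 1899 − 1654 = 245 bits.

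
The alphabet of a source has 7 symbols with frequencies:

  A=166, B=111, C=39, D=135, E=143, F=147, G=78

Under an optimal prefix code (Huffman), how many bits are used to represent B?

3

Huffman merges, smallest pair first:
merge C(39) and G(78): 117
merge B(111) and 117: 228
merge D(135) and E(143): 278
merge F(147) and A(166): 313
merge 228 and 278: 506
merge 313 and 506: 819
B sits 3 levels below the root, so its codeword is 3 bits.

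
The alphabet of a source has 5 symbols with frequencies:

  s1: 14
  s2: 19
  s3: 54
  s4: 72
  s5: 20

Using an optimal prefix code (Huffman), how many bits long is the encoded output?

372

Greedily combine the two least-frequent nodes:
s1(14) + s2(19) → 33
s5(20) + 33 → 53
53 + s3(54) → 107
s4(72) + 107 → 179
The encoded length is the sum of every internal node's weight: 33 + 53 + 107 + 179 = 372 bits.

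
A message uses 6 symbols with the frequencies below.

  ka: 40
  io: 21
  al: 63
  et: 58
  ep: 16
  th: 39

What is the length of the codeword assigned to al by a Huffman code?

2

Repeatedly merge the two smallest:
combine ep(16), io(21) → 37
combine 37, th(39) → 76
combine ka(40), et(58) → 98
combine al(63), 76 → 139
combine 98, 139 → 237
al sits 2 levels below the root, so its codeword is 2 bits.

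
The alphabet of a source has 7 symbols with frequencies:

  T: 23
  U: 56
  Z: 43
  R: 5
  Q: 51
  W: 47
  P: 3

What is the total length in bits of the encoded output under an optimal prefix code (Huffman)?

569

Build the Huffman tree bottom-up:
P(3) + R(5) → 8
8 + T(23) → 31
31 + Z(43) → 74
W(47) + Q(51) → 98
U(56) + 74 → 130
98 + 130 → 228
Each symbol's bit-cost is frequency × depth; summing gives 569 bits (equivalently 8 + 31 + 74 + 98 + 130 + 228).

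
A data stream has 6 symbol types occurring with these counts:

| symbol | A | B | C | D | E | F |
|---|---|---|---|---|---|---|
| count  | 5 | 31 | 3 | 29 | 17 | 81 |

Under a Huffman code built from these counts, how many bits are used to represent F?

Build the tree from the bottom:
C(3) + A(5) → 8
8 + E(17) → 25
25 + D(29) → 54
B(31) + 54 → 85
F(81) + 85 → 166
F sits one level below the root: a 1-bit codeword.

1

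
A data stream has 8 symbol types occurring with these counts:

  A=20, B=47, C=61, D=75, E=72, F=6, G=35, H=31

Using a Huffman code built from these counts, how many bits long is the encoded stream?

977

Build the Huffman tree bottom-up:
merge F(6) and A(20): 26
merge 26 and H(31): 57
merge G(35) and B(47): 82
merge 57 and C(61): 118
merge E(72) and D(75): 147
merge 82 and 118: 200
merge 147 and 200: 347
The encoded length is the sum of every internal node's weight: 26 + 57 + 82 + 118 + 147 + 200 + 347 = 977 bits.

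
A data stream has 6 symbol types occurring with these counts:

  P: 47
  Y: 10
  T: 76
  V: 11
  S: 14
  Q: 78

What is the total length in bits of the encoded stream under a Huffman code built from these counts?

Greedily combine the two least-frequent nodes:
merge Y(10) and V(11): 21
merge S(14) and 21: 35
merge 35 and P(47): 82
merge T(76) and Q(78): 154
merge 82 and 154: 236
Each symbol's bit-cost is frequency × depth; summing gives 528 bits (equivalently 21 + 35 + 82 + 154 + 236).

528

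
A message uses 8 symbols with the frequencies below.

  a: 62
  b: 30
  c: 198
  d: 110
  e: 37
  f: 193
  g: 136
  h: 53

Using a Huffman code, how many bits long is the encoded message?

2248

Merge the two smallest weights repeatedly:
b(30) + e(37) → 67
h(53) + a(62) → 115
67 + d(110) → 177
115 + g(136) → 251
177 + f(193) → 370
c(198) + 251 → 449
370 + 449 → 819
Each symbol's bit-cost is frequency × depth; summing gives 2248 bits (equivalently 67 + 115 + 177 + 251 + 370 + 449 + 819).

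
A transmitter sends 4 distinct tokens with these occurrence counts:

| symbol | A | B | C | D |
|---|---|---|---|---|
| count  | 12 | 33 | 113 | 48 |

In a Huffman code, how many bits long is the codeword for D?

Build the tree from the bottom:
combine A(12), B(33) → 45
combine 45, D(48) → 93
combine 93, C(113) → 206
The subtree containing D is merged 2 times, so code length = 2.

2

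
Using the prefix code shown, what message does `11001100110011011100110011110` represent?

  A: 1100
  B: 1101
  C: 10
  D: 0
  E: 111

AAABAAEC

Read left to right; each codeword is recognised as soon as it completes (prefix code):
  1100→A | 1100→A | 1100→A | 1101→B | 1100→A | 1100→A | 111→E | 10→C
Decoded message: AAABAAEC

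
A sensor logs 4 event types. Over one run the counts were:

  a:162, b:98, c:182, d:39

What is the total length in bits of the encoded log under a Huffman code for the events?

Merge the two smallest weights repeatedly:
combine d(39), b(98) → 137
combine 137, a(162) → 299
combine c(182), 299 → 481
The encoded length is the sum of every internal node's weight: 137 + 299 + 481 = 917 bits.

917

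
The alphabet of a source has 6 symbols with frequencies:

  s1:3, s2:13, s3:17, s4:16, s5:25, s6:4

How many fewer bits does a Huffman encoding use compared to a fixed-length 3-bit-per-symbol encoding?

Fixed-length: 3 bits × 78 symbols = 234 bits.
Huffman merges:
s1(3) + s6(4) → 7
7 + s2(13) → 20
s4(16) + s3(17) → 33
20 + s5(25) → 45
33 + 45 → 78
Huffman total = 7 + 20 + 33 + 45 + 78 = 183 bits.
Saving = 234 − 183 = 51 bits.

51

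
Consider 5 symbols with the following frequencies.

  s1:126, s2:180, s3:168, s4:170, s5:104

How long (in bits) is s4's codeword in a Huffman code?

Repeatedly merge the two smallest:
combine s5(104), s1(126) → 230
combine s3(168), s4(170) → 338
combine s2(180), 230 → 410
combine 338, 410 → 748
s4's leaf is at depth 2, giving a 2-bit codeword.

2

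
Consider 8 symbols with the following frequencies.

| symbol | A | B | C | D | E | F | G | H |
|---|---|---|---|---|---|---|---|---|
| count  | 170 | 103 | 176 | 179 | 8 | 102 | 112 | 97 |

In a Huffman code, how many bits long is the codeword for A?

3

Repeatedly merge the two smallest:
E(8) + H(97) → 105
F(102) + B(103) → 205
105 + G(112) → 217
A(170) + C(176) → 346
D(179) + 205 → 384
217 + 346 → 563
384 + 563 → 947
A's leaf is at depth 3, giving a 3-bit codeword.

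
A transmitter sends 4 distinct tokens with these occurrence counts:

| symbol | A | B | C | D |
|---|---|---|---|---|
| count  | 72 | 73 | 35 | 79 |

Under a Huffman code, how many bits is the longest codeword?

Merge the two lowest-weight nodes at each step:
combine C(35), A(72) → 107
combine B(73), D(79) → 152
combine 107, 152 → 259
The rarest symbols sit at the bottom; the longest codeword is 2 bits.

2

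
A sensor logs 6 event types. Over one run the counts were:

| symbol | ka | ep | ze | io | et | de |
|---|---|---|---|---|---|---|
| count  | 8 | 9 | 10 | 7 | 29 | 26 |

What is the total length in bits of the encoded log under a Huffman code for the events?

212

Merge the two smallest weights repeatedly:
combine io(7), ka(8) → 15
combine ep(9), ze(10) → 19
combine 15, 19 → 34
combine de(26), et(29) → 55
combine 34, 55 → 89
Total encoded bits = sum of merged weights = 15 + 19 + 34 + 55 + 89 = 212.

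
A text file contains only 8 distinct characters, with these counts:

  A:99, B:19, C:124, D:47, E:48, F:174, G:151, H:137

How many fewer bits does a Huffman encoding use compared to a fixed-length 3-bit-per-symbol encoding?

145

Fixed-length: 3 bits × 799 symbols = 2397 bits.
Huffman merges:
merge B(19) and D(47): 66
merge E(48) and 66: 114
merge A(99) and 114: 213
merge C(124) and H(137): 261
merge G(151) and F(174): 325
merge 213 and 261: 474
merge 325 and 474: 799
Huffman total = 66 + 114 + 213 + 261 + 325 + 474 + 799 = 2252 bits.
Saving = 2397 − 2252 = 145 bits.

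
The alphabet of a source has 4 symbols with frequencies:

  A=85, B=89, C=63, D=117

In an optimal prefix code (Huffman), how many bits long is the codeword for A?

Build the tree from the bottom:
merge C(63) and A(85): 148
merge B(89) and D(117): 206
merge 148 and 206: 354
A's leaf is at depth 2, giving a 2-bit codeword.

2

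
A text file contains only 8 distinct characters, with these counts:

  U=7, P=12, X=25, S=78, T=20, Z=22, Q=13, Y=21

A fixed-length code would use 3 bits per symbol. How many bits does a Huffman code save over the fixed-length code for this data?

64

Fixed-length: 3 bits × 198 symbols = 594 bits.
Huffman merges:
U(7) + P(12) → 19
Q(13) + 19 → 32
T(20) + Y(21) → 41
Z(22) + X(25) → 47
32 + 41 → 73
47 + 73 → 120
S(78) + 120 → 198
Huffman total = 19 + 32 + 41 + 47 + 73 + 120 + 198 = 530 bits.
Saving = 594 − 530 = 64 bits.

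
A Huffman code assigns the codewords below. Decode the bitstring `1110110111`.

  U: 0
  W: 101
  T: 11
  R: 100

Read left to right; each codeword is recognised as soon as it completes (prefix code):
  11→T | 101→W | 101→W | 11→T
Decoded message: TWWT

TWWT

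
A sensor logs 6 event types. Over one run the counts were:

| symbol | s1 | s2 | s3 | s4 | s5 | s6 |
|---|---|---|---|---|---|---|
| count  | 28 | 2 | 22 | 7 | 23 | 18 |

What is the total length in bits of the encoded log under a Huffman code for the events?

Merge the two smallest weights repeatedly:
combine s2(2), s4(7) → 9
combine 9, s6(18) → 27
combine s3(22), s5(23) → 45
combine 27, s1(28) → 55
combine 45, 55 → 100
Total encoded bits = sum of merged weights = 9 + 27 + 45 + 55 + 100 = 236.

236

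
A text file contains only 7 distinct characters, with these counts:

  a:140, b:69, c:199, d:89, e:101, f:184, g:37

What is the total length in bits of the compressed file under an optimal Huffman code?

2180

Build the Huffman tree bottom-up:
g(37) + b(69) → 106
d(89) + e(101) → 190
106 + a(140) → 246
f(184) + 190 → 374
c(199) + 246 → 445
374 + 445 → 819
Total encoded bits = sum of merged weights = 106 + 190 + 246 + 374 + 445 + 819 = 2180.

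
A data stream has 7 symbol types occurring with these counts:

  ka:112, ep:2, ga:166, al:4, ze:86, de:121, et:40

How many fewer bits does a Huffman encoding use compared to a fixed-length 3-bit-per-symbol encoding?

Fixed-length: 3 bits × 531 symbols = 1593 bits.
Huffman merges:
merge ep(2) and al(4): 6
merge 6 and et(40): 46
merge 46 and ze(86): 132
merge ka(112) and de(121): 233
merge 132 and ga(166): 298
merge 233 and 298: 531
Huffman total = 6 + 46 + 132 + 233 + 298 + 531 = 1246 bits.
Saving = 1593 − 1246 = 347 bits.

347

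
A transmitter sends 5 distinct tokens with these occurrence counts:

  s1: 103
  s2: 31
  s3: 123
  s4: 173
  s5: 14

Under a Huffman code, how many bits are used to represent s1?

Huffman merges, smallest pair first:
combine s5(14), s2(31) → 45
combine 45, s1(103) → 148
combine s3(123), 148 → 271
combine s4(173), 271 → 444
s1 sits 3 levels below the root, so its codeword is 3 bits.

3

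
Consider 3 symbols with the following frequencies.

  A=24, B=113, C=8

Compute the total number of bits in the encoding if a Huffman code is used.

Build the Huffman tree bottom-up:
merge C(8) and A(24): 32
merge 32 and B(113): 145
Total encoded bits = sum of merged weights = 32 + 145 = 177.

177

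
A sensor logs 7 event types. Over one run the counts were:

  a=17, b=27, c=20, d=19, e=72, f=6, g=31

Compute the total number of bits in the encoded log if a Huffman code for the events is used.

Greedily combine the two least-frequent nodes:
f(6) + a(17) → 23
d(19) + c(20) → 39
23 + b(27) → 50
g(31) + 39 → 70
50 + 70 → 120
e(72) + 120 → 192
The encoded length is the sum of every internal node's weight: 23 + 39 + 50 + 70 + 120 + 192 = 494 bits.

494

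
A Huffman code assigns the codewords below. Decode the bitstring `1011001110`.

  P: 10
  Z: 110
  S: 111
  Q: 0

Read left to right; each codeword is recognised as soon as it completes (prefix code):
  10→P | 110→Z | 0→Q | 111→S | 0→Q
Decoded message: PZQSQ

PZQSQ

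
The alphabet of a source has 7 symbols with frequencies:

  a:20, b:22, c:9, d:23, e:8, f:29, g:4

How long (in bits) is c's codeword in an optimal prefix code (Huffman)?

4

Build the tree from the bottom:
combine g(4), e(8) → 12
combine c(9), 12 → 21
combine a(20), 21 → 41
combine b(22), d(23) → 45
combine f(29), 41 → 70
combine 45, 70 → 115
The subtree containing c is merged 4 times, so code length = 4.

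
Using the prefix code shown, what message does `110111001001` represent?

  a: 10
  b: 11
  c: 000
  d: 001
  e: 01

bebdd

Read left to right; each codeword is recognised as soon as it completes (prefix code):
  11→b | 01→e | 11→b | 001→d | 001→d
Decoded message: bebdd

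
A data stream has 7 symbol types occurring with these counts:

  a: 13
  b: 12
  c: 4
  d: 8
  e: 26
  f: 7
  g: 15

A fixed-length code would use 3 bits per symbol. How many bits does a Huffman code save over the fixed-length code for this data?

30

Fixed-length: 3 bits × 85 symbols = 255 bits.
Huffman merges:
merge c(4) and f(7): 11
merge d(8) and 11: 19
merge b(12) and a(13): 25
merge g(15) and 19: 34
merge 25 and e(26): 51
merge 34 and 51: 85
Huffman total = 11 + 19 + 25 + 34 + 51 + 85 = 225 bits.
Saving = 255 − 225 = 30 bits.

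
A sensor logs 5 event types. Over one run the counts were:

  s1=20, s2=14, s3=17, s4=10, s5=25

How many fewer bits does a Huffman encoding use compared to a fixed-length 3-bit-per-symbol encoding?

62

Fixed-length: 3 bits × 86 symbols = 258 bits.
Huffman merges:
merge s4(10) and s2(14): 24
merge s3(17) and s1(20): 37
merge 24 and s5(25): 49
merge 37 and 49: 86
Huffman total = 24 + 37 + 49 + 86 = 196 bits.
Saving = 258 − 196 = 62 bits.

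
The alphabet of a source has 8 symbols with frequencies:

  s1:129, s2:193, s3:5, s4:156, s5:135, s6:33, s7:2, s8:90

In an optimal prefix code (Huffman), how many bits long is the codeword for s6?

Huffman merges, smallest pair first:
s7(2) + s3(5) → 7
7 + s6(33) → 40
40 + s8(90) → 130
s1(129) + 130 → 259
s5(135) + s4(156) → 291
s2(193) + 259 → 452
291 + 452 → 743
s6 sits 5 levels below the root, so its codeword is 5 bits.

5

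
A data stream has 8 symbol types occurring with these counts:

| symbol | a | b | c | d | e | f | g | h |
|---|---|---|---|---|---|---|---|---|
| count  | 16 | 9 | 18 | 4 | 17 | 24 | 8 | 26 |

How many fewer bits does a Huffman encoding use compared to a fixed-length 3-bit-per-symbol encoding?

Fixed-length: 3 bits × 122 symbols = 366 bits.
Huffman merges:
merge d(4) and g(8): 12
merge b(9) and 12: 21
merge a(16) and e(17): 33
merge c(18) and 21: 39
merge f(24) and h(26): 50
merge 33 and 39: 72
merge 50 and 72: 122
Huffman total = 12 + 21 + 33 + 39 + 50 + 72 + 122 = 349 bits.
Saving = 366 − 349 = 17 bits.

17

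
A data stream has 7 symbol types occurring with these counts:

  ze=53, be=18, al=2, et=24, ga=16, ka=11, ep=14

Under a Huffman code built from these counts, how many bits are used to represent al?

Repeatedly merge the two smallest:
merge al(2) and ka(11): 13
merge 13 and ep(14): 27
merge ga(16) and be(18): 34
merge et(24) and 27: 51
merge 34 and 51: 85
merge ze(53) and 85: 138
The subtree containing al is merged 5 times, so code length = 5.

5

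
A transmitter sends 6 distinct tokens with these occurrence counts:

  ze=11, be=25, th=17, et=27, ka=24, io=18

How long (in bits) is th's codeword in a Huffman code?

3

Repeatedly merge the two smallest:
ze(11) + th(17) → 28
io(18) + ka(24) → 42
be(25) + et(27) → 52
28 + 42 → 70
52 + 70 → 122
The subtree containing th is merged 3 times, so code length = 3.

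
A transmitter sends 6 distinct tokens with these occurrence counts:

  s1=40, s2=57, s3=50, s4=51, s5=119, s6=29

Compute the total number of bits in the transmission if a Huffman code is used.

862

Greedily combine the two least-frequent nodes:
s6(29) + s1(40) → 69
s3(50) + s4(51) → 101
s2(57) + 69 → 126
101 + s5(119) → 220
126 + 220 → 346
Total encoded bits = sum of merged weights = 69 + 101 + 126 + 220 + 346 = 862.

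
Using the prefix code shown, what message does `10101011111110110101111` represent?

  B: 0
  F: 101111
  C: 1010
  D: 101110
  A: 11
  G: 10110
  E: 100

Read left to right; each codeword is recognised as soon as it completes (prefix code):
  1010→C | 101111→F | 11→A | 10110→G | 101111→F
Decoded message: CFAGF

CFAGF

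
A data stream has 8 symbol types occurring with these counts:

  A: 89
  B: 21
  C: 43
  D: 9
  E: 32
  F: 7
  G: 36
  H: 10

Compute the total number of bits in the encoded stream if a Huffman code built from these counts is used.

651

Greedily combine the two least-frequent nodes:
F(7) + D(9) → 16
H(10) + 16 → 26
B(21) + 26 → 47
E(32) + G(36) → 68
C(43) + 47 → 90
68 + A(89) → 157
90 + 157 → 247
The encoded length is the sum of every internal node's weight: 16 + 26 + 47 + 68 + 90 + 157 + 247 = 651 bits.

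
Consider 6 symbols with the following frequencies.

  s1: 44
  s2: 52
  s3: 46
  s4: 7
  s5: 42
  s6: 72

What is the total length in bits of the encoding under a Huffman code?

665

Merge the two smallest weights repeatedly:
combine s4(7), s5(42) → 49
combine s1(44), s3(46) → 90
combine 49, s2(52) → 101
combine s6(72), 90 → 162
combine 101, 162 → 263
The encoded length is the sum of every internal node's weight: 49 + 90 + 101 + 162 + 263 = 665 bits.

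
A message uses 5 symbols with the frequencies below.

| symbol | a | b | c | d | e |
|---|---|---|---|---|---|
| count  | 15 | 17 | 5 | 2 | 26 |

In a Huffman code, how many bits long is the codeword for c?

4

Build the tree from the bottom:
combine d(2), c(5) → 7
combine 7, a(15) → 22
combine b(17), 22 → 39
combine e(26), 39 → 65
c's leaf is at depth 4, giving a 4-bit codeword.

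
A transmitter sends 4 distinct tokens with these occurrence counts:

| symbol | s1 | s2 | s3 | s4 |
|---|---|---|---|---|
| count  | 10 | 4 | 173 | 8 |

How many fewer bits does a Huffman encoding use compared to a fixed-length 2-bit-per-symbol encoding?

161

Fixed-length: 2 bits × 195 symbols = 390 bits.
Huffman merges:
merge s2(4) and s4(8): 12
merge s1(10) and 12: 22
merge 22 and s3(173): 195
Huffman total = 12 + 22 + 195 = 229 bits.
Saving = 390 − 229 = 161 bits.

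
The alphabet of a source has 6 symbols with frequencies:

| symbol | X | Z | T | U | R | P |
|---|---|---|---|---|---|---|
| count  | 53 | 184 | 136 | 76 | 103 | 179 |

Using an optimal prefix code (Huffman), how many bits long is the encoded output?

Greedily combine the two least-frequent nodes:
X(53) + U(76) → 129
R(103) + 129 → 232
T(136) + P(179) → 315
Z(184) + 232 → 416
315 + 416 → 731
Total encoded bits = sum of merged weights = 129 + 232 + 315 + 416 + 731 = 1823.

1823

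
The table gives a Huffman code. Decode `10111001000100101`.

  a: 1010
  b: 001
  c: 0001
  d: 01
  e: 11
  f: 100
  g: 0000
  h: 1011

Read left to right; each codeword is recognised as soon as it completes (prefix code):
  1011→h | 100→f | 100→f | 01→d | 001→b | 01→d
Decoded message: hffdbd

hffdbd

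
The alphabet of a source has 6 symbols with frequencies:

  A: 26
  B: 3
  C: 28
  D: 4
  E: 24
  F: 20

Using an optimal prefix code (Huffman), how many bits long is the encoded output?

244

Merge the two smallest weights repeatedly:
B(3) + D(4) → 7
7 + F(20) → 27
E(24) + A(26) → 50
27 + C(28) → 55
50 + 55 → 105
Total encoded bits = sum of merged weights = 7 + 27 + 50 + 55 + 105 = 244.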